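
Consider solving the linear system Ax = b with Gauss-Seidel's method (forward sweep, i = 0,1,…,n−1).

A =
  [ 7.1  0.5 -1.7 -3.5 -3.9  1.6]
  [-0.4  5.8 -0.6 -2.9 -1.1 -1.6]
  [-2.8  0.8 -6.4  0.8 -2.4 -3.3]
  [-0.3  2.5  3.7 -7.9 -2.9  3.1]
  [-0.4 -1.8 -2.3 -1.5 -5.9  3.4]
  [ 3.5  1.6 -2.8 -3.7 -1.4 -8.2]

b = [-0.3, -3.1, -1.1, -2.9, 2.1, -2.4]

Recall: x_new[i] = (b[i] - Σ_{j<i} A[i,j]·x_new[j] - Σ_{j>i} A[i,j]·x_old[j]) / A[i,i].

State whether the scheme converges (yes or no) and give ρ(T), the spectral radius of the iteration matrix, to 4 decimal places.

yes, ρ = 0.8467

Diagonal D = diag(7.1, 5.8, -6.4, -7.9, -5.9, -8.2); L, U strict lower/upper.
T_GS = -(D+L)⁻¹U: row 0 first, T[0,4] = -(-3.9)/(7.1) = +0.5493; later rows by forward substitution.
  T[0,:] = [+0.0000 -0.0704 +0.2394 +0.4930 +0.5493 -0.2254]
  T[1,:] = [+0.0000 -0.0049 +0.1200 +0.5340 +0.2275 +0.2603]
  T[2,:] = [+0.0000 +0.0302 -0.0898 -0.0239 -0.5869 -0.3845]
  T[3,:] = [+0.0000 +0.0153 -0.0132 +0.1391 -0.5908 +0.3033]
  T[4,:] = [+0.0000 -0.0094 -0.0145 -0.2224 +0.2723 +0.5849]
  T[5,:] = [+0.0000 -0.0466 +0.1647 +0.2980 +0.6993 -0.1508]
moduli |λ_i(T)| = 0.8467, 0.6935, 0.2647, 0.0629, 0.0084, 0.0000.
ρ = 0.8467; 0.8467 < 1, so it converges for any x₀.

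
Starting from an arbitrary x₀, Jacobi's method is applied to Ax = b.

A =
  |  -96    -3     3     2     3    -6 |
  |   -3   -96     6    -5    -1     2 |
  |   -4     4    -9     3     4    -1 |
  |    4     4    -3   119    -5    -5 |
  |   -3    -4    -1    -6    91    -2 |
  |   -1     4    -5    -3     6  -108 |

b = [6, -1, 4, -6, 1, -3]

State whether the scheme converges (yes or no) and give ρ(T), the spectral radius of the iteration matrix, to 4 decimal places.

A = D + L + U where D = diag(-96, -96, -9, 119, 91, -108).
T_J = -D⁻¹(L+U): T[0,3] = -(2)/(-96) = +0.0208; T[0,0] = 0.
  T[0,:] = [+0.0000  -0.0312  +0.0312  +0.0208  +0.0312  -0.0625]
  T[1,:] = [-0.0312  +0.0000  +0.0625  -0.0521  -0.0104  +0.0208]
  T[2,:] = [-0.4444  +0.4444  +0.0000  +0.3333  +0.4444  -0.1111]
  T[3,:] = [-0.0336  -0.0336  +0.0252  +0.0000  +0.0420  +0.0420]
  T[4,:] = [+0.0330  +0.0440  +0.0110  +0.0659  +0.0000  +0.0220]
  T[5,:] = [-0.0093  +0.0370  -0.0463  -0.0278  +0.0556  +0.0000]
moduli |λ_i(T)| = 0.1948, 0.1481, 0.1271, 0.0820, 0.0820, 0.0707.
spectral radius ρ = 0.1948; 0.1948 < 1 ⇒ converges.

yes, ρ = 0.1948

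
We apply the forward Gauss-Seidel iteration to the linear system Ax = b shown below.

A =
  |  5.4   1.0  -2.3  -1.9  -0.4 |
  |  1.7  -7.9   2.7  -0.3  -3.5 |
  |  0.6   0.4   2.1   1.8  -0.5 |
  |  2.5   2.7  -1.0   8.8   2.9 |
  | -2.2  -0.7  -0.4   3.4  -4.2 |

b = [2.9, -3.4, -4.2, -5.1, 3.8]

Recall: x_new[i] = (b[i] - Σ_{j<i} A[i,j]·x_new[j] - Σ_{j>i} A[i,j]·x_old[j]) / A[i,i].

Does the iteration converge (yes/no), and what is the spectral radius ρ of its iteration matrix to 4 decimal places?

yes, ρ = 0.7475

Write A = D+L+U with D = diag(5.4, -7.9, 2.1, 8.8, -4.2).
Gauss-Seidel: T = -(D+L)⁻¹U, row 0 first, T[0,2] = -(-2.3)/(5.4) = +0.4259; later rows by forward substitution.
  T[0,:] = [+0.0000 -0.1852 +0.4259 +0.3519 +0.0741]
  T[1,:] = [+0.0000 -0.0398 +0.4334 +0.0377 -0.4271]
  T[2,:] = [+0.0000 +0.0605 -0.2043 -0.9649 +0.2983]
  T[3,:] = [+0.0000 +0.0717 -0.2772 -0.2212 -0.1857]
  T[4,:] = [+0.0000 +0.1559 -0.5003 -0.2778 -0.1463]
|λ(T)| sorted: 0.7475, 0.3139, 0.3139, 0.1271, 0.0000.
ρ = 0.7475; 0.7475 < 1: convergent.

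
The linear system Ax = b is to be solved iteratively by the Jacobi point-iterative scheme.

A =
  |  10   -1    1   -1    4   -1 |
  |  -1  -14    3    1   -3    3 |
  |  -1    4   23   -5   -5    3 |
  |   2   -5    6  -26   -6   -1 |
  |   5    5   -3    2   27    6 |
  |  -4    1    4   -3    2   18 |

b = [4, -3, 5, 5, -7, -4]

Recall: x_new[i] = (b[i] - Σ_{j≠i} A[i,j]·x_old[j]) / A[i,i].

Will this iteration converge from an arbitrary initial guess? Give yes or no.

Split A = D + L + U, D = diag(10, -14, 23, -26, 27, 18).
Jacobi T = -D⁻¹(L+U): T[2,5] = -(3)/(23) = -0.1304; T[2,2] = 0.
  T[0,:] = [+0.0000  +0.1000  -0.1000  +0.1000  -0.4000  +0.1000]
  T[1,:] = [-0.0714  +0.0000  +0.2143  +0.0714  -0.2143  +0.2143]
  T[2,:] = [+0.0435  -0.1739  +0.0000  +0.2174  +0.2174  -0.1304]
  T[3,:] = [+0.0769  -0.1923  +0.2308  +0.0000  -0.2308  -0.0385]
  T[4,:] = [-0.1852  -0.1852  +0.1111  -0.0741  +0.0000  -0.2222]
  T[5,:] = [+0.2222  -0.0556  -0.2222  +0.1667  -0.1111  +0.0000]
eigenvalue magnitudes: 0.5469, 0.3682, 0.2590, 0.2237, 0.2237, 0.1144.
ρ = 0.5469; 0.5469 < 1 ⇒ converges.

yes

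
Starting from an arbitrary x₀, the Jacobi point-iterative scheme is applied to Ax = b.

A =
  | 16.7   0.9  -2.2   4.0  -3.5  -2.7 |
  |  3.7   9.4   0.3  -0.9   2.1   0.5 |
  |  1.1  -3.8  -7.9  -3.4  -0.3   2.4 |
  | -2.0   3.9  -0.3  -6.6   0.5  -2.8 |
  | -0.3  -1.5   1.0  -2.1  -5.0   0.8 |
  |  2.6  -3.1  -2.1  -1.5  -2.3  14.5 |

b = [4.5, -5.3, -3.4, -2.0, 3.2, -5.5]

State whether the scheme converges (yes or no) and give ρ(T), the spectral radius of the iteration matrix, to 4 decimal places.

A = D + L + U where D = diag(16.7, 9.4, -7.9, -6.6, -5, 14.5).
Jacobi T = -D⁻¹(L+U): T[3,4] = -(0.5)/(-6.6) = +0.0758; T[3,3] = 0.
  T[0,:] = [+0.0000  -0.0539  +0.1317  -0.2395  +0.2096  +0.1617]
  T[1,:] = [-0.3936  +0.0000  -0.0319  +0.0957  -0.2234  -0.0532]
  T[2,:] = [+0.1392  -0.4810  +0.0000  -0.4304  -0.0380  +0.3038]
  T[3,:] = [-0.3030  +0.5909  -0.0455  +0.0000  +0.0758  -0.4242]
  T[4,:] = [-0.0600  -0.3000  +0.2000  -0.4200  +0.0000  +0.1600]
  T[5,:] = [-0.1793  +0.2138  +0.1448  +0.1034  +0.1586  +0.0000]
moduli |λ_i(T)| = 0.7569, 0.5219, 0.5219, 0.1056, 0.1056, 0.0309.
ρ = 0.7569; 0.7569 < 1: convergent.

yes, ρ = 0.7569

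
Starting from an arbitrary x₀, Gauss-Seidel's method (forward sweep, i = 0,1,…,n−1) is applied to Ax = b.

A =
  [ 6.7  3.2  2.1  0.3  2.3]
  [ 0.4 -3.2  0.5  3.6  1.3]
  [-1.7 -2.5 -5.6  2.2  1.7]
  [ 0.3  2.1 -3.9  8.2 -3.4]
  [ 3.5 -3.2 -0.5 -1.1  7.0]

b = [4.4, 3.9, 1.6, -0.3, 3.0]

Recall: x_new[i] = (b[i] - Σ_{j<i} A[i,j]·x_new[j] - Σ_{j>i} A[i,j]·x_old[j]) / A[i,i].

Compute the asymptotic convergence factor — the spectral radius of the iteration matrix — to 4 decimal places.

0.9383

A = D + L + U where D = diag(6.7, -3.2, -5.6, 8.2, 7).
Gauss-Seidel: T = -(D+L)⁻¹U, row 0 first, T[0,1] = -(3.2)/(6.7) = -0.4776; later rows by forward substitution.
  T[0,:] = [+0.0000  -0.4776  -0.3134  -0.0448  -0.3433]
  T[1,:] = [+0.0000  -0.0597  +0.1171  +1.1194  +0.3633]
  T[2,:] = [+0.0000  +0.1716  +0.0429  -0.0933  +0.2456]
  T[3,:] = [+0.0000  +0.1144  +0.0019  -0.3294  +0.4509]
  T[4,:] = [+0.0000  +0.2418  +0.2136  +0.4757  +0.4261]
|eigenvalues of T|: 0.9383, 0.6205, 0.1797, 0.0581, 0.0000.
spectral radius ρ = 0.9383; 0.9383 < 1 ⇒ converges.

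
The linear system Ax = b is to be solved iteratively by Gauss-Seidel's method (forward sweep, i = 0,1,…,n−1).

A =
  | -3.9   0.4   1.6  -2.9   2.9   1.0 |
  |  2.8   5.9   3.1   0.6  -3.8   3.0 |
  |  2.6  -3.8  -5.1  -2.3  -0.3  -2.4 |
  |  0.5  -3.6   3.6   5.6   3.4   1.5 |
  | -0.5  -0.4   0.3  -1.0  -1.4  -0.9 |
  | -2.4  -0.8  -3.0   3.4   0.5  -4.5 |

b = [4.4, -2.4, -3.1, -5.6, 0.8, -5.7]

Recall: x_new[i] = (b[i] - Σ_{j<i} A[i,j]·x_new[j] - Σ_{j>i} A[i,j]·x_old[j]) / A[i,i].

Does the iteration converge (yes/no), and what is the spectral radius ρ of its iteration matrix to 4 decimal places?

no, ρ = 1.3521

A = D + L + U where D = diag(-3.9, 5.9, -5.1, 5.6, -1.4, -4.5).
GS T = -(D+L)⁻¹U: row 0 first, T[0,2] = -(1.6)/(-3.9) = +0.4103; later rows by forward substitution.
  T[0,:] = [+0.0000  +0.1026  +0.4103  -0.7436  +0.7436  +0.2564]
  T[1,:] = [+0.0000  -0.0487  -0.7201  +0.2512  +0.2912  -0.6302]
  T[2,:] = [+0.0000  +0.0886  +0.7457  -1.0172  +0.1033  +0.1297]
  T[3,:] = [+0.0000  -0.0974  -0.9790  +0.8818  -0.5528  -0.7792]
  T[4,:] = [+0.0000  +0.0658  +0.9183  -0.6540  +0.0682  +0.0300]
  T[5,:] = [+0.0000  -0.1713  -1.2255  +1.6237  -0.9273  -0.6966]
|roots of det(T-λI)|: 1.3521, 0.5122, 0.5122, 0.3372, 0.0423, 0.0000.
ρ(T) = max|λ| = 1.3521; 1.3521 > 1 ⇒ diverges.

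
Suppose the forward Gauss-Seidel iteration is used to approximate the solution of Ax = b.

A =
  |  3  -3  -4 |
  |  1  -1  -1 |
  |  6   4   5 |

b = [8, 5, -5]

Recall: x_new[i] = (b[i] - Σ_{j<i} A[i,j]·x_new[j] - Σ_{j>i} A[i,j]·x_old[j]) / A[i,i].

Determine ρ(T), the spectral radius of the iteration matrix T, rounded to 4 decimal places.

1.6114

Let D = diag(3, -1, 5); L, U the strict triangles.
T_GS = -(D+L)⁻¹U: row 0 first, T[0,1] = -(-3)/(3) = +1.0000; later rows by forward substitution.
  T[0,:] = [+0.0000 +1.0000 +1.3333]
  T[1,:] = [+0.0000 +1.0000 +0.3333]
  T[2,:] = [+0.0000 -2.0000 -1.8667]
|eigenvalues of T|: 1.6114, 0.7447, 0.0000.
ρ = 1.6114; 1.6114 > 1, so it fails to converge.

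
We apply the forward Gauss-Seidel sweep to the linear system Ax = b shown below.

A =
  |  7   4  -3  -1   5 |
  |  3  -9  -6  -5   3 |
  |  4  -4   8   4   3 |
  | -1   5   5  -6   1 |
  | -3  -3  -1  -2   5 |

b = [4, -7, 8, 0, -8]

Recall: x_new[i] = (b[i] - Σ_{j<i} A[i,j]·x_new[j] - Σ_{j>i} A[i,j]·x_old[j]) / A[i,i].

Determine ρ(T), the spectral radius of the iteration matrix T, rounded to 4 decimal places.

Diagonal D = diag(7, -9, 8, -6, 5); L, U strict lower/upper.
GS T = -(D+L)⁻¹U: row 0 first, T[0,4] = -(5)/(7) = -0.7143; later rows by forward substitution.
  T[0,:] = [+0.0000 -0.5714 +0.4286 +0.1429 -0.7143]
  T[1,:] = [+0.0000 -0.1905 -0.5238 -0.5079 +0.0952]
  T[2,:] = [+0.0000 +0.1905 -0.4762 -0.8254 +0.0298]
  T[3,:] = [+0.0000 +0.0952 -0.9048 -1.1349 +0.3899]
  T[4,:] = [+0.0000 -0.3810 -0.5143 -0.8381 -0.2095]
|eigenvalues of T|: 1.2215, 0.7640, 0.1429, 0.1429, 0.0000.
ρ(T) = max|λ| = 1.2215; 1.2215 > 1: divergent.

1.2215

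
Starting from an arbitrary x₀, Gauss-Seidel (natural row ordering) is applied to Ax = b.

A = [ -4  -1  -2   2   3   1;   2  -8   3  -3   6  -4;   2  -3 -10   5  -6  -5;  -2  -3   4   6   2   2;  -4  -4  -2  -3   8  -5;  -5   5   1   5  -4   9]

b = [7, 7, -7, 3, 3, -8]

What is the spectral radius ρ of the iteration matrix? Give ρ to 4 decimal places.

1.2765

Diagonal D = diag(-4, -8, -10, 6, 8, 9); L, U strict lower/upper.
Gauss-Seidel: T = -(D+L)⁻¹U, row 0 first, T[0,1] = -(-1)/(-4) = -0.2500; later rows by forward substitution.
  T[0,:] = [+0.0000 -0.2500 -0.5000 +0.5000 +0.7500 +0.2500]
  T[1,:] = [+0.0000 -0.0625 +0.2500 -0.2500 +0.9375 -0.4375]
  T[2,:] = [+0.0000 -0.0313 -0.1750 +0.6750 -0.7312 -0.3187]
  T[3,:] = [+0.0000 -0.0937 +0.0750 -0.4083 +0.8729 -0.2563]
  T[4,:] = [+0.0000 -0.1992 -0.1406 +0.1406 +0.9883 +0.3555]
  T[5,:] = [+0.0000 -0.1372 -0.5014 +0.6310 -0.0686 +0.7177]
|λ(T)| sorted: 1.2765, 0.4409, 0.4248, 0.4248, 0.0534, 0.0000.
ρ(T) = max|λ| = 1.2765; 1.2765 > 1: divergent.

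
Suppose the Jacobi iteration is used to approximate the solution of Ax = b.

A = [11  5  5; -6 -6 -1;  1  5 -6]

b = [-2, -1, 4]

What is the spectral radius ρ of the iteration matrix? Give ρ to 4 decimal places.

Let D = diag(11, -6, -6); L, U the strict triangles.
T_J = -D⁻¹(L+U): T[2,1] = -(5)/(-6) = +0.8333; T[2,2] = 0.
  T[0,:] = [+0.0000 -0.4545 -0.4545]
  T[1,:] = [-1.0000 +0.0000 -0.1667]
  T[2,:] = [+0.1667 +0.8333 +0.0000]
moduli |λ_i(T)| = 0.8401, 0.6826, 0.6826.
ρ(T) = max|λ| = 0.8401; 0.8401 < 1: convergent.

0.8401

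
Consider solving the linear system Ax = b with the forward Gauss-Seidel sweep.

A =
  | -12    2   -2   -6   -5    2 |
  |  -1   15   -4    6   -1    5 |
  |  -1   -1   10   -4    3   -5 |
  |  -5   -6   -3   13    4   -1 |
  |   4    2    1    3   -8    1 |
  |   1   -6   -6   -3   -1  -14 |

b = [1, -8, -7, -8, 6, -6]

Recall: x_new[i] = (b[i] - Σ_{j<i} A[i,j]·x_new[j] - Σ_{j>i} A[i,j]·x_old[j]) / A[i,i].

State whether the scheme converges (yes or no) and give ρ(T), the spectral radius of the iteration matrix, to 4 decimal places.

Diagonal D = diag(-12, 15, 10, 13, -8, -14); L, U strict lower/upper.
GS T = -(D+L)⁻¹U: row 0 first, T[0,3] = -(-6)/(-12) = -0.5000; later rows by forward substitution.
  T[0,:] = [+0.0000  +0.1667  -0.1667  -0.5000  -0.4167  +0.1667]
  T[1,:] = [+0.0000  +0.0111  +0.2556  -0.4333  +0.0389  -0.3222]
  T[2,:] = [+0.0000  +0.0178  +0.0089  +0.3067  -0.3378  +0.4844]
  T[3,:] = [+0.0000  +0.0733  +0.0559  -0.3215  -0.5279  +0.1041]
  T[4,:] = [+0.0000  +0.1158  +0.0026  -0.4406  -0.4388  +0.2274]
  T[5,:] = [+0.0000  -0.0245  -0.1374  +0.1189  +0.2428  -0.0962]
|roots of det(T-λI)|: 0.9090, 0.2193, 0.2193, 0.1801, 0.0062, 0.0000.
ρ(T) = max|λ| = 0.9090; 0.9090 < 1 ⇒ converges.

yes, ρ = 0.9090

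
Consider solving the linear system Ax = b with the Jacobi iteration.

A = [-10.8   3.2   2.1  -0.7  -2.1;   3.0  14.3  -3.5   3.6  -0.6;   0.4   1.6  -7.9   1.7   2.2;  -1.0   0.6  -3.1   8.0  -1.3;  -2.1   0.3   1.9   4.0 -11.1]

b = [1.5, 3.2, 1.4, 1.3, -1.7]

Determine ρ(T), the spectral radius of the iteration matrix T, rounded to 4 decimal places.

0.5291

Let D = diag(-10.8, 14.3, -7.9, 8, -11.1); L, U the strict triangles.
Jacobi T = -D⁻¹(L+U): T[0,3] = -(-0.7)/(-10.8) = -0.0648; T[0,0] = 0.
  T[0,:] = [+0.0000, +0.2963, +0.1944, -0.0648, -0.1944]
  T[1,:] = [-0.2098, +0.0000, +0.2448, -0.2517, +0.0420]
  T[2,:] = [+0.0506, +0.2025, +0.0000, +0.2152, +0.2785]
  T[3,:] = [+0.1250, -0.0750, +0.3875, +0.0000, +0.1625]
  T[4,:] = [-0.1892, +0.0270, +0.1712, +0.3604, +0.0000]
|λ(T)| sorted: 0.5291, 0.4161, 0.4161, 0.3161, 0.3161.
ρ(T) = max|λ| = 0.5291; 0.5291 < 1 ⇒ converges.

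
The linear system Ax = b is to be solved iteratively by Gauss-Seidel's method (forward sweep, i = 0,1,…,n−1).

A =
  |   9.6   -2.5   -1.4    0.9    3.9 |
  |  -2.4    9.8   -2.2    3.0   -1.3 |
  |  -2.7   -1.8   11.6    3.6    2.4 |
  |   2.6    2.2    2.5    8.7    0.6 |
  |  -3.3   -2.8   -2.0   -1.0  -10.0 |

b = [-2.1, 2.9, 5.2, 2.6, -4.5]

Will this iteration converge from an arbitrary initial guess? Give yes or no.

yes

Let D = diag(9.6, 9.8, 11.6, 8.7, -10); L, U the strict triangles.
GS T = -(D+L)⁻¹U: row 0 first, T[0,4] = -(3.9)/(9.6) = -0.4062; later rows by forward substitution.
  T[0,:] = [+0.0000 +0.2604 +0.1458 -0.0938 -0.4062]
  T[1,:] = [+0.0000 +0.0638 +0.2602 -0.3291 +0.0332]
  T[2,:] = [+0.0000 +0.0705 +0.0743 -0.3832 -0.2963]
  T[3,:] = [+0.0000 -0.1142 -0.1307 +0.2214 +0.1292]
  T[4,:] = [+0.0000 -0.1065 -0.1228 +0.1776 +0.1711]
moduli |λ_i(T)| = 0.6435, 0.1207, 0.1207, 0.0441, 0.0000.
ρ(T) = max|λ| = 0.6435; 0.6435 < 1 ⇒ converges.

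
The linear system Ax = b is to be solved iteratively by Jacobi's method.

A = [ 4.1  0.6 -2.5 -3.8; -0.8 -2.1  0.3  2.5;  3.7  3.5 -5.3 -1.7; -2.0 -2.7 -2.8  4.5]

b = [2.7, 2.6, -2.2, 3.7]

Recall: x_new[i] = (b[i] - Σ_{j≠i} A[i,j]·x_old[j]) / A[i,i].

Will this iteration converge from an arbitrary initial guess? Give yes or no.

Let D = diag(4.1, -2.1, -5.3, 4.5); L, U the strict triangles.
Jacobi T = -D⁻¹(L+U): T[0,2] = -(-2.5)/(4.1) = +0.6098; T[0,0] = 0.
  T[0,:] = [+0.0000, -0.1463, +0.6098, +0.9268]
  T[1,:] = [-0.3810, +0.0000, +0.1429, +1.1905]
  T[2,:] = [+0.6981, +0.6604, +0.0000, -0.3208]
  T[3,:] = [+0.4444, +0.6000, +0.6222, +0.0000]
moduli |λ_i(T)| = 1.2680, 0.9511, 0.6287, 0.3117.
spectral radius ρ = 1.2680; 1.2680 > 1 ⇒ diverges.

no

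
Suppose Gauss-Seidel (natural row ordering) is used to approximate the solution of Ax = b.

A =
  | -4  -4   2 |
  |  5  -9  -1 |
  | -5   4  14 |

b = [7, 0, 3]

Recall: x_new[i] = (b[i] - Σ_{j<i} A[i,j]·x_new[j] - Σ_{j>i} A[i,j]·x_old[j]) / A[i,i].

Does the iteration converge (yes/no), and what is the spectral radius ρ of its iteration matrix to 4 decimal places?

Write A = D+L+U with D = diag(-4, -9, 14).
Gauss-Seidel: T = -(D+L)⁻¹U, row 0 first, T[0,1] = -(-4)/(-4) = -1.0000; later rows by forward substitution.
  T[0,:] = [+0.0000, -1.0000, +0.5000]
  T[1,:] = [+0.0000, -0.5556, +0.1667]
  T[2,:] = [+0.0000, -0.1984, +0.1310]
|λ(T)| sorted: 0.5034, 0.0788, 0.0000.
ρ(T) = max|λ| = 0.5034; 0.5034 < 1: convergent.

yes, ρ = 0.5034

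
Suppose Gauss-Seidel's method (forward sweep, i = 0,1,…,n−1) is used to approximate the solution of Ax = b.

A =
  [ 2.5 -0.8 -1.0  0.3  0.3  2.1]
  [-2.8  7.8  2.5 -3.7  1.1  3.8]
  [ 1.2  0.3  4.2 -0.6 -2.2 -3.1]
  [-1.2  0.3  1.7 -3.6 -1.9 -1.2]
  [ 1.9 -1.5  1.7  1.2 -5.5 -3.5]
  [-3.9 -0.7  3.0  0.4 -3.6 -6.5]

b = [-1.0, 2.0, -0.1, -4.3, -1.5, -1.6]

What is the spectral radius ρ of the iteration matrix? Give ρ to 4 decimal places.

1.1594

Split A = D + L + U, D = diag(2.5, 7.8, 4.2, -3.6, -5.5, -6.5).
T_GS = -(D+L)⁻¹U: row 0 first, T[0,3] = -(0.3)/(2.5) = -0.1200; later rows by forward substitution.
  T[0,:] = [+0.0000  +0.3200  +0.4000  -0.1200  -0.1200  -0.8400]
  T[1,:] = [+0.0000  +0.1149  -0.1769  +0.4313  -0.1841  -0.7887]
  T[2,:] = [+0.0000  -0.0996  -0.1016  +0.1463  +0.5712  +1.0344]
  T[3,:] = [+0.0000  -0.1441  -0.1961  +0.1450  -0.2334  +0.3694]
  T[4,:] = [+0.0000  +0.0170  +0.1122  -0.0822  +0.1344  -0.3111]
  T[5,:] = [+0.0000  -0.2686  -0.3421  +0.1475  +0.2667  +1.2614]
eigenvalue magnitudes: 1.1594, 0.3616, 0.2820, 0.2820, 0.0886, 0.0000.
ρ = 1.1594; 1.1594 > 1, so it fails to converge.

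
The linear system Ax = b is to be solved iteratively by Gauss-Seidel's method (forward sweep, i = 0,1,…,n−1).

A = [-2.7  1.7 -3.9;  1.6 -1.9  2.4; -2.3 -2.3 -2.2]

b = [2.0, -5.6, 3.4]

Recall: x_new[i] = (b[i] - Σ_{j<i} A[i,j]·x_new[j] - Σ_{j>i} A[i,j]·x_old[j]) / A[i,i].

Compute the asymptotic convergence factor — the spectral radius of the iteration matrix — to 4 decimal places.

1.3956

Write A = D+L+U with D = diag(-2.7, -1.9, -2.2).
T_GS = -(D+L)⁻¹U: row 0 first, T[0,1] = -(1.7)/(-2.7) = +0.6296; later rows by forward substitution.
  T[0,:] = [+0.0000, +0.6296, -1.4444]
  T[1,:] = [+0.0000, +0.5302, +0.0468]
  T[2,:] = [+0.0000, -1.2126, +1.4612]
eigenvalue magnitudes: 1.3956, 0.5958, 0.0000.
ρ(T) = max|λ| = 1.3956; 1.3956 > 1, so it fails to converge.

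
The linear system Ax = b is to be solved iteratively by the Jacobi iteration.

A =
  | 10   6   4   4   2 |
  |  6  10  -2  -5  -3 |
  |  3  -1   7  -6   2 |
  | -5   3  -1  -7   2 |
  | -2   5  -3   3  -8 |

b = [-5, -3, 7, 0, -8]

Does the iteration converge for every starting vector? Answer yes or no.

no

Split A = D + L + U, D = diag(10, 10, 7, -7, -8).
Jacobi T = -D⁻¹(L+U): T[3,2] = -(-1)/(-7) = -0.1429; T[3,3] = 0.
  T[0,:] = [+0.0000  -0.6000  -0.4000  -0.4000  -0.2000]
  T[1,:] = [-0.6000  +0.0000  +0.2000  +0.5000  +0.3000]
  T[2,:] = [-0.4286  +0.1429  +0.0000  +0.8571  -0.2857]
  T[3,:] = [-0.7143  +0.4286  -0.1429  +0.0000  +0.2857]
  T[4,:] = [-0.2500  +0.6250  -0.3750  +0.3750  +0.0000]
|eigenvalues of T|: 1.3948, 0.6176, 0.6163, 0.6163, 0.2857.
ρ = 1.3948; 1.3948 > 1: divergent.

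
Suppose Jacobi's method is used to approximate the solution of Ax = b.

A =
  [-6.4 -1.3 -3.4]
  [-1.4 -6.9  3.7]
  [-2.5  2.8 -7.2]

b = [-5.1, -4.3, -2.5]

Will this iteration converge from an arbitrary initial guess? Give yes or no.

yes

Write A = D+L+U with D = diag(-6.4, -6.9, -7.2).
Jacobi: T = -D⁻¹(L+U), T[1,0] = -(-1.4)/(-6.9) = -0.2029; T[1,1] = 0.
  T[0,:] = [+0.0000  -0.2031  -0.5312]
  T[1,:] = [-0.2029  +0.0000  +0.5362]
  T[2,:] = [-0.3472  +0.3889  +0.0000]
|eigenvalues of T|: 0.7365, 0.5337, 0.2029.
ρ = 0.7365; 0.7365 < 1 ⇒ converges.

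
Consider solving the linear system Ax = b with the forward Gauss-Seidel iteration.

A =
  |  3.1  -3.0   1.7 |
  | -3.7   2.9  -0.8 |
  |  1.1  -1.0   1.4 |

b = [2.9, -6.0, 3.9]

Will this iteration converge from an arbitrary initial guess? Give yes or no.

Diagonal D = diag(3.1, 2.9, 1.4); L, U strict lower/upper.
T_GS = -(D+L)⁻¹U: row 0 first, T[0,1] = -(-3)/(3.1) = +0.9677; later rows by forward substitution.
  T[0,:] = [+0.0000  +0.9677  -0.5484]
  T[1,:] = [+0.0000  +1.2347  -0.4238]
  T[2,:] = [+0.0000  +0.1216  +0.1282]
eigenvalue magnitudes: 1.1860, 0.1769, 0.0000.
ρ = 1.1860; 1.1860 > 1: divergent.

no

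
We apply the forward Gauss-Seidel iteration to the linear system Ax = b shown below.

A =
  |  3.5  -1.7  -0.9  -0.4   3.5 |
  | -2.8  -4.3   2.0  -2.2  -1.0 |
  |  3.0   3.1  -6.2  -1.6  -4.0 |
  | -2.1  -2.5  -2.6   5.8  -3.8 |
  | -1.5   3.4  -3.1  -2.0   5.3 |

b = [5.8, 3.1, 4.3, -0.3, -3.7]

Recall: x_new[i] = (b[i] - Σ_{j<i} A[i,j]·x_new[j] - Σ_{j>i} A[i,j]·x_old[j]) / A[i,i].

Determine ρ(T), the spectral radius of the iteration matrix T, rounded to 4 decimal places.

Diagonal D = diag(3.5, -4.3, -6.2, 5.8, 5.3); L, U strict lower/upper.
Gauss-Seidel: T = -(D+L)⁻¹U, row 0 first, T[0,1] = -(-1.7)/(3.5) = +0.4857; later rows by forward substitution.
  T[0,:] = [+0.0000  +0.4857  +0.2571  +0.1143  -1.0000]
  T[1,:] = [+0.0000  -0.3163  +0.2977  -0.5860  +0.4186]
  T[2,:] = [+0.0000  +0.0769  +0.2733  -0.4958  -0.9197]
  T[3,:] = [+0.0000  +0.0740  +0.3439  -0.4335  +0.0612]
  T[4,:] = [+0.0000  +0.4133  +0.1714  -0.0453  -1.0664]
|roots of det(T-λI)|: 1.2724, 0.5167, 0.5167, 0.0318, 0.0000.
ρ = 1.2724; 1.2724 > 1 ⇒ diverges.

1.2724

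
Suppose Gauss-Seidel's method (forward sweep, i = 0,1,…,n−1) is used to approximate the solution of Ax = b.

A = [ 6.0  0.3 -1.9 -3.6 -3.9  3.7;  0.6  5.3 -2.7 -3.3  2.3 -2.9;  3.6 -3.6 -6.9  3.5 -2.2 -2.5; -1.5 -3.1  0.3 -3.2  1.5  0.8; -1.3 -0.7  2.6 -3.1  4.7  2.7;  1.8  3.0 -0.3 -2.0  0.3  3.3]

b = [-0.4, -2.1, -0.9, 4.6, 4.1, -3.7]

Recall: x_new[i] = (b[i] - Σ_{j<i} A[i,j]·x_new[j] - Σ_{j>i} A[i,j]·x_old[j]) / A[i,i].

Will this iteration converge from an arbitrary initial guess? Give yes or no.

Write A = D+L+U with D = diag(6, 5.3, -6.9, -3.2, 4.7, 3.3).
Gauss-Seidel: T = -(D+L)⁻¹U, row 0 first, T[0,4] = -(-3.9)/(6) = +0.6500; later rows by forward substitution.
  T[0,:] = [+0.0000 -0.0500 +0.3167 +0.6000 +0.6500 -0.6167]
  T[1,:] = [+0.0000 +0.0057 +0.4736 +0.5547 -0.5075 +0.6170]
  T[2,:] = [+0.0000 -0.0290 -0.0819 +0.5309 +0.2851 -1.0060]
  T[3,:] = [+0.0000 +0.0152 -0.6149 -0.7689 +0.6825 -0.1529]
  T[4,:] = [+0.0000 +0.0131 -0.2022 -0.5522 +0.3966 -0.1975]
  T[5,:] = [+0.0000 +0.0275 -0.9650 -1.1991 +0.5103 -0.3907]
|roots of det(T-λI)|: 1.3079, 0.4974, 0.4781, 0.4781, 0.0128, 0.0000.
ρ(T) = max|λ| = 1.3079; 1.3079 > 1, so it fails to converge.

no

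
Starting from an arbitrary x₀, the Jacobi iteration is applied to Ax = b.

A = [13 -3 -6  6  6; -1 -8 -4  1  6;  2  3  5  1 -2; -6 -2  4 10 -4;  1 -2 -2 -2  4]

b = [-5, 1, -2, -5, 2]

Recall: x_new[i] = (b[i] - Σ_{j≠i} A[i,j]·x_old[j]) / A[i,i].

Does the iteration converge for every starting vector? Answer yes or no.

no

Let D = diag(13, -8, 5, 10, 4); L, U the strict triangles.
Jacobi: T = -D⁻¹(L+U), T[2,0] = -(2)/(5) = -0.4000; T[2,2] = 0.
  T[0,:] = [+0.0000  +0.2308  +0.4615  -0.4615  -0.4615]
  T[1,:] = [-0.1250  +0.0000  -0.5000  +0.1250  +0.7500]
  T[2,:] = [-0.4000  -0.6000  +0.0000  -0.2000  +0.4000]
  T[3,:] = [+0.6000  +0.2000  -0.4000  +0.0000  +0.4000]
  T[4,:] = [-0.2500  +0.5000  +0.5000  +0.5000  +0.0000]
moduli |λ_i(T)| = 1.1966, 0.8401, 0.5611, 0.5611, 0.3172.
ρ(T) = max|λ| = 1.1966; 1.1966 > 1: divergent.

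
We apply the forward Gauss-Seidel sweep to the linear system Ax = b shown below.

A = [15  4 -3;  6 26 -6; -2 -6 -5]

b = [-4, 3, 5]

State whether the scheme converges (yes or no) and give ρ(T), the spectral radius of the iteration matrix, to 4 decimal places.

A = D + L + U where D = diag(15, 26, -5).
T_GS = -(D+L)⁻¹U: row 0 first, T[0,1] = -(4)/(15) = -0.2667; later rows by forward substitution.
  T[0,:] = [+0.0000  -0.2667  +0.2000]
  T[1,:] = [+0.0000  +0.0615  +0.1846]
  T[2,:] = [+0.0000  +0.0328  -0.3015]
|eigenvalues of T|: 0.3175, 0.0775, 0.0000.
ρ = 0.3175; 0.3175 < 1 ⇒ converges.

yes, ρ = 0.3175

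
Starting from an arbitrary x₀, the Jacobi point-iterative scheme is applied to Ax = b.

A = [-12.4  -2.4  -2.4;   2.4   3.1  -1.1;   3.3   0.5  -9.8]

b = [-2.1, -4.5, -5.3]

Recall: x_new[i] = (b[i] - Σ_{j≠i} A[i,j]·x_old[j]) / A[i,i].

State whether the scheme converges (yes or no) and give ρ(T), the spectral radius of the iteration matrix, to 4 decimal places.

yes, ρ = 0.3790

Write A = D+L+U with D = diag(-12.4, 3.1, -9.8).
Jacobi T = -D⁻¹(L+U): T[0,2] = -(-2.4)/(-12.4) = -0.1935; T[0,0] = 0.
  T[0,:] = [+0.0000, -0.1935, -0.1935]
  T[1,:] = [-0.7742, +0.0000, +0.3548]
  T[2,:] = [+0.3367, +0.0510, +0.0000]
|roots of det(T-λI)|: 0.3790, 0.2021, 0.2021.
ρ(T) = max|λ| = 0.3790; 0.3790 < 1: convergent.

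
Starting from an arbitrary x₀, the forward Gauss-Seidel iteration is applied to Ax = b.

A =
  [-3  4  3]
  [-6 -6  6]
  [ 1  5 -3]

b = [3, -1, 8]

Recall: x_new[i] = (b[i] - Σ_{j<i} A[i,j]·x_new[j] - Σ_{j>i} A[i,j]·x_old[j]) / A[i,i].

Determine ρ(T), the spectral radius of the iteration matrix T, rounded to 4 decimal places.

1.3333

Split A = D + L + U, D = diag(-3, -6, -3).
T_GS = -(D+L)⁻¹U: row 0 first, T[0,2] = -(3)/(-3) = +1.0000; later rows by forward substitution.
  T[0,:] = [+0.0000 +1.3333 +1.0000]
  T[1,:] = [+0.0000 -1.3333 +0.0000]
  T[2,:] = [+0.0000 -1.7778 +0.3333]
|λ(T)| sorted: 1.3333, 0.3333, 0.0000.
ρ = 1.3333; 1.3333 > 1: divergent.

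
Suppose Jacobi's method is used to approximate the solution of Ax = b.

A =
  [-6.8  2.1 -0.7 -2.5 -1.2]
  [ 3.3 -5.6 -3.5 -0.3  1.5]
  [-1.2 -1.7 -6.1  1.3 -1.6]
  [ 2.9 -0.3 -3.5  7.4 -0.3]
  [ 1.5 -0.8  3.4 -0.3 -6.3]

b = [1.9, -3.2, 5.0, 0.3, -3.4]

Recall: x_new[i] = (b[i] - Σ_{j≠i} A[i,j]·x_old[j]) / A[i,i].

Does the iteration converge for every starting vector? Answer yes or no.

yes

Diagonal D = diag(-6.8, -5.6, -6.1, 7.4, -6.3); L, U strict lower/upper.
Jacobi T = -D⁻¹(L+U): T[4,0] = -(1.5)/(-6.3) = +0.2381; T[4,4] = 0.
  T[0,:] = [+0.0000 +0.3088 -0.1029 -0.3676 -0.1765]
  T[1,:] = [+0.5893 +0.0000 -0.6250 -0.0536 +0.2679]
  T[2,:] = [-0.1967 -0.2787 +0.0000 +0.2131 -0.2623]
  T[3,:] = [-0.3919 +0.0405 +0.4730 +0.0000 +0.0405]
  T[4,:] = [+0.2381 -0.1270 +0.5397 -0.0476 +0.0000]
|eigenvalues of T|: 0.8320, 0.6930, 0.4379, 0.4379, 0.0517.
ρ = 0.8320; 0.8320 < 1: convergent.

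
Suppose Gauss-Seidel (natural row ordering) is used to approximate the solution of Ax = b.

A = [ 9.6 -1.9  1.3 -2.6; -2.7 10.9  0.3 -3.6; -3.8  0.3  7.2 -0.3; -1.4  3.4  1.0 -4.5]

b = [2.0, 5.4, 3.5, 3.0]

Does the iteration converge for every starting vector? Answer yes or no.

Write A = D+L+U with D = diag(9.6, 10.9, 7.2, -4.5).
GS T = -(D+L)⁻¹U: row 0 first, T[0,1] = -(-1.9)/(9.6) = +0.1979; later rows by forward substitution.
  T[0,:] = [+0.0000 +0.1979 -0.1354 +0.2708]
  T[1,:] = [+0.0000 +0.0490 -0.0611 +0.3974]
  T[2,:] = [+0.0000 +0.1024 -0.0689 +0.1680]
  T[3,:] = [+0.0000 -0.0018 -0.0193 +0.2533]
|roots of det(T-λI)|: 0.2269, 0.0176, 0.0176, 0.0000.
spectral radius ρ = 0.2269; 0.2269 < 1 ⇒ converges.

yes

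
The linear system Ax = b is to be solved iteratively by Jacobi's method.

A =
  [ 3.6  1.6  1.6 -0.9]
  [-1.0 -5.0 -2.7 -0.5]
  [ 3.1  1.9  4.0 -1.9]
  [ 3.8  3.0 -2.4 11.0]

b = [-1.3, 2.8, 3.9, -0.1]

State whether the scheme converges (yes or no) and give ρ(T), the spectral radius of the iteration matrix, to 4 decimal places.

yes, ρ = 0.8821

Let D = diag(3.6, -5, 4, 11); L, U the strict triangles.
Jacobi: T = -D⁻¹(L+U), T[0,1] = -(1.6)/(3.6) = -0.4444; T[0,0] = 0.
  T[0,:] = [+0.0000 -0.4444 -0.4444 +0.2500]
  T[1,:] = [-0.2000 +0.0000 -0.5400 -0.1000]
  T[2,:] = [-0.7750 -0.4750 +0.0000 +0.4750]
  T[3,:] = [-0.3455 -0.2727 +0.2182 +0.0000]
|roots of det(T-λI)|: 0.8821, 0.5693, 0.5693, 0.2481.
ρ = 0.8821; 0.8821 < 1 ⇒ converges.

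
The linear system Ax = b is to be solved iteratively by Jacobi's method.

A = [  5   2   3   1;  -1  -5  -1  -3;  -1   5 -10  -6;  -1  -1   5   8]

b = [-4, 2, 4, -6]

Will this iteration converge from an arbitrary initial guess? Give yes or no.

Diagonal D = diag(5, -5, -10, 8); L, U strict lower/upper.
Jacobi: T = -D⁻¹(L+U), T[2,3] = -(-6)/(-10) = -0.6000; T[2,2] = 0.
  T[0,:] = [+0.0000, -0.4000, -0.6000, -0.2000]
  T[1,:] = [-0.2000, +0.0000, -0.2000, -0.6000]
  T[2,:] = [-0.1000, +0.5000, +0.0000, -0.6000]
  T[3,:] = [+0.1250, +0.1250, -0.6250, +0.0000]
moduli |λ_i(T)| = 0.8238, 0.6415, 0.6415, 0.0546.
ρ = 0.8238; 0.8238 < 1, so it converges for any x₀.

yes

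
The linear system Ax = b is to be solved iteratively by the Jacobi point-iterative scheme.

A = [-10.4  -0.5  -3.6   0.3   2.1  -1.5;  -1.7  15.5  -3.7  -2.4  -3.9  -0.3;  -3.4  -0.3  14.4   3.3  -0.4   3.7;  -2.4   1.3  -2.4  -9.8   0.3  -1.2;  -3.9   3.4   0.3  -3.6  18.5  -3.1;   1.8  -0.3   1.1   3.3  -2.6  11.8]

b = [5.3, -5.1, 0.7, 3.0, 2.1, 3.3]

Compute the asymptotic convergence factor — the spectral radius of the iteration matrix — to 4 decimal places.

0.5931

Split A = D + L + U, D = diag(-10.4, 15.5, 14.4, -9.8, 18.5, 11.8).
Jacobi: T = -D⁻¹(L+U), T[3,1] = -(1.3)/(-9.8) = +0.1327; T[3,3] = 0.
  T[0,:] = [+0.0000  -0.0481  -0.3462  +0.0288  +0.2019  -0.1442]
  T[1,:] = [+0.1097  +0.0000  +0.2387  +0.1548  +0.2516  +0.0194]
  T[2,:] = [+0.2361  +0.0208  +0.0000  -0.2292  +0.0278  -0.2569]
  T[3,:] = [-0.2449  +0.1327  -0.2449  +0.0000  +0.0306  -0.1224]
  T[4,:] = [+0.2108  -0.1838  -0.0162  +0.1946  +0.0000  +0.1676]
  T[5,:] = [-0.1525  +0.0254  -0.0932  -0.2797  +0.2203  +0.0000]
eigenvalue magnitudes: 0.5931, 0.3976, 0.3976, 0.1929, 0.1426, 0.0806.
ρ = 0.5931; 0.5931 < 1 ⇒ converges.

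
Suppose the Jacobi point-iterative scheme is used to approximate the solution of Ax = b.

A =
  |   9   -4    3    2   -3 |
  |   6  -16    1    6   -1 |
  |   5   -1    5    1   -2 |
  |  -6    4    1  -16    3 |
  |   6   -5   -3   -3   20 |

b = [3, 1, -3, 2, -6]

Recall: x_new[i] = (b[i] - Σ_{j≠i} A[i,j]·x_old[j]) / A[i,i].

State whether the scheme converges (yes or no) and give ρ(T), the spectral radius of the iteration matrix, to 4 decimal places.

Diagonal D = diag(9, -16, 5, -16, 20); L, U strict lower/upper.
T_J = -D⁻¹(L+U): T[1,4] = -(-1)/(-16) = -0.0625; T[1,1] = 0.
  T[0,:] = [+0.0000 +0.4444 -0.3333 -0.2222 +0.3333]
  T[1,:] = [+0.3750 +0.0000 +0.0625 +0.3750 -0.0625]
  T[2,:] = [-1.0000 +0.2000 +0.0000 -0.2000 +0.4000]
  T[3,:] = [-0.3750 +0.2500 +0.0625 +0.0000 +0.1875]
  T[4,:] = [-0.3000 +0.2500 +0.1500 +0.1500 +0.0000]
|λ(T)| sorted: 0.8359, 0.5534, 0.5534, 0.1862, 0.0615.
ρ(T) = max|λ| = 0.8359; 0.8359 < 1 ⇒ converges.

yes, ρ = 0.8359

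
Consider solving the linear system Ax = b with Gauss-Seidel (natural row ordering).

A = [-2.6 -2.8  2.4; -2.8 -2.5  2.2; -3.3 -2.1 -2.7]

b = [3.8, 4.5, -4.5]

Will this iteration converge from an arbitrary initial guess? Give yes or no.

no

Diagonal D = diag(-2.6, -2.5, -2.7); L, U strict lower/upper.
GS T = -(D+L)⁻¹U: row 0 first, T[0,2] = -(2.4)/(-2.6) = +0.9231; later rows by forward substitution.
  T[0,:] = [+0.0000, -1.0769, +0.9231]
  T[1,:] = [+0.0000, +1.2062, -0.1538]
  T[2,:] = [+0.0000, +0.3781, -1.0085]
|eigenvalues of T|: 1.1796, 0.9820, 0.0000.
ρ(T) = max|λ| = 1.1796; 1.1796 > 1 ⇒ diverges.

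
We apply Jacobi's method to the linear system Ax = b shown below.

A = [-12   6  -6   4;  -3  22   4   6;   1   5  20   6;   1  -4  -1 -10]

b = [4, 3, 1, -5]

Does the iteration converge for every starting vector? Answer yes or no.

A = D + L + U where D = diag(-12, 22, 20, -10).
T_J = -D⁻¹(L+U): T[3,1] = -(-4)/(-10) = -0.4000; T[3,3] = 0.
  T[0,:] = [+0.0000, +0.5000, -0.5000, +0.3333]
  T[1,:] = [+0.1364, +0.0000, -0.1818, -0.2727]
  T[2,:] = [-0.0500, -0.2500, +0.0000, -0.3000]
  T[3,:] = [+0.1000, -0.4000, -0.1000, +0.0000]
|roots of det(T-λI)|: 0.5462, 0.3765, 0.3765, 0.2055.
spectral radius ρ = 0.5462; 0.5462 < 1, so it converges for any x₀.

yes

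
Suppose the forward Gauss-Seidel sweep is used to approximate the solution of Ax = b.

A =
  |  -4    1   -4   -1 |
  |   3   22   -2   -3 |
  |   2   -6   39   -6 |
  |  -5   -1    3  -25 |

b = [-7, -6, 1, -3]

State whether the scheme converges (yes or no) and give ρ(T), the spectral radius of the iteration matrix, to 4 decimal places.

A = D + L + U where D = diag(-4, 22, 39, -25).
T_GS = -(D+L)⁻¹U: row 0 first, T[0,2] = -(-4)/(-4) = -1.0000; later rows by forward substitution.
  T[0,:] = [+0.0000  +0.2500  -1.0000  -0.2500]
  T[1,:] = [+0.0000  -0.0341  +0.2273  +0.1705]
  T[2,:] = [+0.0000  -0.0181  +0.0862  +0.1929]
  T[3,:] = [+0.0000  -0.0508  +0.2013  +0.0663]
|eigenvalues of T|: 0.2201, 0.1267, 0.0251, 0.0000.
ρ(T) = max|λ| = 0.2201; 0.2201 < 1, so it converges for any x₀.

yes, ρ = 0.2201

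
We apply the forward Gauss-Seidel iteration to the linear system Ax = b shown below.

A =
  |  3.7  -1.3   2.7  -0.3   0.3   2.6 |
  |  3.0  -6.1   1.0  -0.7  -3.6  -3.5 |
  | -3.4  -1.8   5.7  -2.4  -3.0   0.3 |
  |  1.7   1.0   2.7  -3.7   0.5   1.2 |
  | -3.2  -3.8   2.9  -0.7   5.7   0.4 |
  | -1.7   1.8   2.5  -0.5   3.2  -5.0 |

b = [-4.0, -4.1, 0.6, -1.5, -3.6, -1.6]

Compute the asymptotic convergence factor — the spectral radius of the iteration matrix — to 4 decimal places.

Diagonal D = diag(3.7, -6.1, 5.7, -3.7, 5.7, -5); L, U strict lower/upper.
Gauss-Seidel: T = -(D+L)⁻¹U, row 0 first, T[0,4] = -(0.3)/(3.7) = -0.0811; later rows by forward substitution.
  T[0,:] = [+0.0000 +0.3514 -0.7297 +0.0811 -0.0811 -0.7027]
  T[1,:] = [+0.0000 +0.1728 -0.1949 -0.0749 -0.6300 -0.9194]
  T[2,:] = [+0.0000 +0.2641 -0.4968 +0.4458 +0.2790 -0.7621]
  T[3,:] = [+0.0000 +0.4009 -0.7505 +0.3423 +0.1312 -0.8032]
  T[4,:] = [+0.0000 +0.2273 -0.3790 -0.1892 -0.5914 -0.7885]
  T[5,:] = [+0.0000 +0.1802 -0.2380 +0.0131 -0.4514 -0.8974]
moduli |λ_i(T)| = 1.1717, 0.5494, 0.5494, 0.0514, 0.0043, 0.0000.
ρ(T) = max|λ| = 1.1717; 1.1717 > 1: divergent.

1.1717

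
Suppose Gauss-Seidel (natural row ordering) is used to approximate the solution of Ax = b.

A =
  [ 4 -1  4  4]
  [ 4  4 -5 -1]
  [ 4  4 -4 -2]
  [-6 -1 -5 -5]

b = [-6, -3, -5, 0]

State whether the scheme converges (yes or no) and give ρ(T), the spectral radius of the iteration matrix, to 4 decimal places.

Split A = D + L + U, D = diag(4, 4, -4, -5).
GS T = -(D+L)⁻¹U: row 0 first, T[0,1] = -(-1)/(4) = +0.2500; later rows by forward substitution.
  T[0,:] = [+0.0000 +0.2500 -1.0000 -1.0000]
  T[1,:] = [+0.0000 -0.2500 +2.2500 +1.2500]
  T[2,:] = [+0.0000 +0.0000 +1.2500 -0.2500]
  T[3,:] = [+0.0000 -0.2500 -0.5000 +1.2000]
|eigenvalues of T|: 1.6020, 0.3421, 0.3421, 0.0000.
ρ(T) = max|λ| = 1.6020; 1.6020 > 1, so it fails to converge.

no, ρ = 1.6020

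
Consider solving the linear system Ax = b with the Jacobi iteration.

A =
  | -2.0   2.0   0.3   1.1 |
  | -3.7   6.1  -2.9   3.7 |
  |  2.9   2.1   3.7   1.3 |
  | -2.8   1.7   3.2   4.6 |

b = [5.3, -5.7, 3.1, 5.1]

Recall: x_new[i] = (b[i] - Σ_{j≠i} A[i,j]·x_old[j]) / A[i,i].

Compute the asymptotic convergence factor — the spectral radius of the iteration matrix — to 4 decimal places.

1.2446

Write A = D+L+U with D = diag(-2, 6.1, 3.7, 4.6).
Jacobi T = -D⁻¹(L+U): T[0,1] = -(2)/(-2) = +1.0000; T[0,0] = 0.
  T[0,:] = [+0.0000, +1.0000, +0.1500, +0.5500]
  T[1,:] = [+0.6066, +0.0000, +0.4754, -0.6066]
  T[2,:] = [-0.7838, -0.5676, +0.0000, -0.3514]
  T[3,:] = [+0.6087, -0.3696, -0.6957, +0.0000]
moduli |λ_i(T)| = 1.2446, 0.9095, 0.9095, 0.2071.
ρ = 1.2446; 1.2446 > 1 ⇒ diverges.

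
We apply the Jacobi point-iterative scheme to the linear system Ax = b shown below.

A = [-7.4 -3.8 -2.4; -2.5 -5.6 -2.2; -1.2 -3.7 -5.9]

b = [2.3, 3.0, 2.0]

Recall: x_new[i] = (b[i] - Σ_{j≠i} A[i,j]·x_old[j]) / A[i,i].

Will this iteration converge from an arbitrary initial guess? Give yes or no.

Let D = diag(-7.4, -5.6, -5.9); L, U the strict triangles.
T_J = -D⁻¹(L+U): T[0,1] = -(-3.8)/(-7.4) = -0.5135; T[0,0] = 0.
  T[0,:] = [+0.0000 -0.5135 -0.3243]
  T[1,:] = [-0.4464 +0.0000 -0.3929]
  T[2,:] = [-0.2034 -0.6271 +0.0000]
moduli |λ_i(T)| = 0.8362, 0.5491, 0.2871.
spectral radius ρ = 0.8362; 0.8362 < 1: convergent.

yes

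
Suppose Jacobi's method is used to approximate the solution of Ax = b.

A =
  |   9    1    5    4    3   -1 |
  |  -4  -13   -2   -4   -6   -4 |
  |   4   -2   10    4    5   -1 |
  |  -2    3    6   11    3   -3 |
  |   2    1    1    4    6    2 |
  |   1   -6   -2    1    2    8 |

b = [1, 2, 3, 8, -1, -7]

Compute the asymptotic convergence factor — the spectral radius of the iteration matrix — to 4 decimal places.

1.1617

Let D = diag(9, -13, 10, 11, 6, 8); L, U the strict triangles.
Jacobi: T = -D⁻¹(L+U), T[1,3] = -(-4)/(-13) = -0.3077; T[1,1] = 0.
  T[0,:] = [+0.0000, -0.1111, -0.5556, -0.4444, -0.3333, +0.1111]
  T[1,:] = [-0.3077, +0.0000, -0.1538, -0.3077, -0.4615, -0.3077]
  T[2,:] = [-0.4000, +0.2000, +0.0000, -0.4000, -0.5000, +0.1000]
  T[3,:] = [+0.1818, -0.2727, -0.5455, +0.0000, -0.2727, +0.2727]
  T[4,:] = [-0.3333, -0.1667, -0.1667, -0.6667, +0.0000, -0.3333]
  T[5,:] = [-0.1250, +0.7500, +0.2500, -0.1250, -0.2500, +0.0000]
|eigenvalues of T|: 1.1617, 0.5632, 0.5632, 0.4665, 0.4665, 0.0266.
spectral radius ρ = 1.1617; 1.1617 > 1, so it fails to converge.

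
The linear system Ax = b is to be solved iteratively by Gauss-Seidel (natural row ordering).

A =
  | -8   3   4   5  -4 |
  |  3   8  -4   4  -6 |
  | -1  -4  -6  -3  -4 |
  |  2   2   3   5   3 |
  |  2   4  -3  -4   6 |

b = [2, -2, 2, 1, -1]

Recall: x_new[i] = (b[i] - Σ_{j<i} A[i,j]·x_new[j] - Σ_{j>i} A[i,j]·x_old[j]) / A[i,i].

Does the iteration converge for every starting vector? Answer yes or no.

no

Let D = diag(-8, 8, -6, 5, 6); L, U the strict triangles.
Gauss-Seidel: T = -(D+L)⁻¹U, row 0 first, T[0,2] = -(4)/(-8) = +0.5000; later rows by forward substitution.
  T[0,:] = [+0.0000 +0.3750 +0.5000 +0.6250 -0.5000]
  T[1,:] = [+0.0000 -0.1406 +0.3125 -0.7344 +0.9375]
  T[2,:] = [+0.0000 +0.0312 -0.2917 -0.1146 -1.2083]
  T[3,:] = [+0.0000 -0.1125 -0.1500 +0.1125 -0.0500]
  T[4,:] = [+0.0000 -0.0906 -0.6208 +0.2990 -1.0958]
moduli |λ_i(T)| = 1.5950, 0.4232, 0.3284, 0.0846, 0.0000.
ρ = 1.5950; 1.5950 > 1, so it fails to converge.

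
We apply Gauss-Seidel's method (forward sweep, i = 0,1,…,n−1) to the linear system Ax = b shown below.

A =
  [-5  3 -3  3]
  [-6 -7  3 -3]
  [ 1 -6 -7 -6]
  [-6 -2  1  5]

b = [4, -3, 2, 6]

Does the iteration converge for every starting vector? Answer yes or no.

no

Let D = diag(-5, -7, -7, 5); L, U the strict triangles.
GS T = -(D+L)⁻¹U: row 0 first, T[0,2] = -(-3)/(-5) = -0.6000; later rows by forward substitution.
  T[0,:] = [+0.0000 +0.6000 -0.6000 +0.6000]
  T[1,:] = [+0.0000 -0.5143 +0.9429 -0.9429]
  T[2,:] = [+0.0000 +0.5265 -0.8939 +0.0367]
  T[3,:] = [+0.0000 +0.4090 -0.1641 +0.3355]
|roots of det(T-λI)|: 1.3150, 0.4485, 0.4485, 0.0000.
spectral radius ρ = 1.3150; 1.3150 > 1: divergent.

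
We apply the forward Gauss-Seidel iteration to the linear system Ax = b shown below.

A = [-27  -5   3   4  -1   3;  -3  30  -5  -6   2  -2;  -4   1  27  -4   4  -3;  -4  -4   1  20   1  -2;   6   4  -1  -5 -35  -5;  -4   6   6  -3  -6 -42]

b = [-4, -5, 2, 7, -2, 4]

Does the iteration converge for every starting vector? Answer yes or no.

yes

Diagonal D = diag(-27, 30, 27, 20, -35, -42); L, U strict lower/upper.
Gauss-Seidel: T = -(D+L)⁻¹U, row 0 first, T[0,5] = -(3)/(-27) = +0.1111; later rows by forward substitution.
  T[0,:] = [+0.0000 -0.1852 +0.1111 +0.1481 -0.0370 +0.1111]
  T[1,:] = [+0.0000 -0.0185 +0.1778 +0.2148 -0.0704 +0.0778]
  T[2,:] = [+0.0000 -0.0267 +0.0099 +0.1621 -0.1510 +0.1247]
  T[3,:] = [+0.0000 -0.0394 +0.0573 +0.0645 -0.0639 +0.1315]
  T[4,:] = [+0.0000 -0.0275 +0.0309 +0.0361 -0.0009 -0.1373]
  T[5,:] = [+0.0000 +0.0179 +0.0077 +0.0300 -0.0234 +0.0286]
|λ(T)| sorted: 0.1743, 0.1240, 0.1240, 0.0813, 0.0143, 0.0000.
ρ(T) = max|λ| = 0.1743; 0.1743 < 1 ⇒ converges.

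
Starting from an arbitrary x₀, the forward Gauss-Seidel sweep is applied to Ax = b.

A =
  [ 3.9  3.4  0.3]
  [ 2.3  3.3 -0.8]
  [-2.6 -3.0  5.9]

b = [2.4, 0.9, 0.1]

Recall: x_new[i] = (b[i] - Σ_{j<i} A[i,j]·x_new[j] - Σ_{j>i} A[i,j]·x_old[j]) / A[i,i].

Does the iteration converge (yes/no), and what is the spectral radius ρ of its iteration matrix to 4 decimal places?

Let D = diag(3.9, 3.3, 5.9); L, U the strict triangles.
Gauss-Seidel: T = -(D+L)⁻¹U, row 0 first, T[0,1] = -(3.4)/(3.9) = -0.8718; later rows by forward substitution.
  T[0,:] = [+0.0000, -0.8718, -0.0769]
  T[1,:] = [+0.0000, +0.6076, +0.2960]
  T[2,:] = [+0.0000, -0.0752, +0.1166]
moduli |λ_i(T)| = 0.5571, 0.1672, 0.0000.
ρ(T) = max|λ| = 0.5571; 0.5571 < 1: convergent.

yes, ρ = 0.5571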